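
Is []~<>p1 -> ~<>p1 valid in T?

Tableau for the negation ~([]~<>p1 -> ~<>p1):
1. ~([]~<>p1 -> ~<>p1), u
2. []~<>p1, u
3. <>p1, u
4. ~<>p1, u
5. ~p1, u
6. p1, v
7. ~<>p1, v
8. ~p1, v
Accessibility: uRu, uRv, vRv
Branch closes: p1 and ~p1 both at v.
Every branch of the negation's tableau closes; the branch above is one of them.

Valid in T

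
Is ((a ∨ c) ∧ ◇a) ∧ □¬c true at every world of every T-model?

Invalid (countermodel exists)

Tableau for the negation ¬(((a ∨ c) ∧ ◇a) ∧ □¬c):
1. ¬(((a ∨ c) ∧ ◇a) ∧ □¬c), w0
2. ¬□¬c, w0
3. c, w1
Accessibility: w0Rw0, w0Rw1, w1Rw1
The negation has an open branch (countermodel exists).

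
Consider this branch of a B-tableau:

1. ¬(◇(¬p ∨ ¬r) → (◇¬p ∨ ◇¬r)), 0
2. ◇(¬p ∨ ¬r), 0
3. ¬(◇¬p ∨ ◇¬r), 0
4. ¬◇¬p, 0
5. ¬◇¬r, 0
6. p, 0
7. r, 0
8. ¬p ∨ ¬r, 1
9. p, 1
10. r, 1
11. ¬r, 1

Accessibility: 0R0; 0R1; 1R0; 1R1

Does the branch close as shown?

Both r and ¬r appear at 1.

Closed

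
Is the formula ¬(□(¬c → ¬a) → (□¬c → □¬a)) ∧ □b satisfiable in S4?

No, unsatisfiable

1. ¬(□(¬c → ¬a) → (□¬c → □¬a)) ∧ □b, w0
2. ¬(□(¬c → ¬a) → (□¬c → □¬a)), w0   [∧-rule on 1]
3. □b, w0   [∧-rule on 1]
4. □(¬c → ¬a), w0   [¬→-rule on 2]
5. ¬(□¬c → □¬a), w0   [¬→-rule on 2]
6. □¬c, w0   [¬→-rule on 5]
7. ¬□¬a, w0   [¬→-rule on 5]
8. b, w0   [□-rule on 3 via w0Rw0]
9. ¬c → ¬a, w0   [□-rule on 4 via w0Rw0]
10. ¬c, w0   [□-rule on 6 via w0Rw0]
11. ¬a, w0   [→-rule on 9 (branches; this branch)]
12. a, w1   [¬□-rule on 7: fresh world w1, w0Rw1]
13. b, w1   [□-rule on 3 via w0Rw1]
14. ¬c → ¬a, w1   [□-rule on 4 via w0Rw1]
15. ¬c, w1   [□-rule on 6 via w0Rw1]
16. ¬a, w1   [→-rule on 14 (branches; this branch)]
Accessibility: w0Rw0, w0Rw1, w1Rw1
Branch closes: a and ¬a both at w1.
Every branch closes; the branch above is one of them.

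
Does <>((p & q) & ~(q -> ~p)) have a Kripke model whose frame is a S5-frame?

Satisfiable

1. <>((p & q) & ~(q -> ~p)), 0
2. (p & q) & ~(q -> ~p), 1
3. p & q, 1
4. ~(q -> ~p), 1
5. p, 1
6. q, 1
Accessibility: 0R0, 0R1, 1R0, 1R1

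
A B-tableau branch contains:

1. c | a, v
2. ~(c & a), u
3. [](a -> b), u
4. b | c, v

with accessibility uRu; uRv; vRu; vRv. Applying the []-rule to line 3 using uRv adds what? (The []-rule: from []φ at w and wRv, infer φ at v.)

a -> b, v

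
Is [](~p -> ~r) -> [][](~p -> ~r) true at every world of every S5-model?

Valid

Tableau for the negation ~([](~p -> ~r) -> [][](~p -> ~r)):
1. ~([](~p -> ~r) -> [][](~p -> ~r)), 0
2. [](~p -> ~r), 0   [~->-rule on 1]
3. ~[][](~p -> ~r), 0   [~->-rule on 1]
4. ~p -> ~r, 0   [[]-rule on 2 via 0R0]
5. ~r, 0   [->-rule on 4 (branches; this branch)]
6. ~[](~p -> ~r), 1   [~[]-rule on 3: fresh world 1, 0R1]
7. ~p -> ~r, 1   [[]-rule on 2 via 0R1]
8. ~r, 1   [->-rule on 7 (branches; this branch)]
9. ~(~p -> ~r), 2   [~[]-rule on 6: fresh world 2, 1R2]
10. ~p, 2   [~->-rule on 9]
11. r, 2   [~->-rule on 9]
12. ~p -> ~r, 2   [[]-rule on 2 via 0R2]
13. ~r, 2   [->-rule on 12 (branches; this branch)]
Accessibility: 0R0, 0R1, 0R2, 1R0, 1R1, 1R2, 2R0, 2R1, 2R2
Branch closes: r and ~r both at 2.
Every branch of the negation's tableau closes; the branch above is one of them.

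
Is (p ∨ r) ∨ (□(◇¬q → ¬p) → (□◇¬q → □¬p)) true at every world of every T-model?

Valid

Tableau for the negation ¬((p ∨ r) ∨ (□(◇¬q → ¬p) → (□◇¬q → □¬p))):
1. ¬((p ∨ r) ∨ (□(◇¬q → ¬p) → (□◇¬q → □¬p))), u
2. ¬(p ∨ r), u
3. ¬(□(◇¬q → ¬p) → (□◇¬q → □¬p)), u
4. ¬p, u
5. ¬r, u
6. □(◇¬q → ¬p), u
7. ¬(□◇¬q → □¬p), u
8. □◇¬q, u
9. ¬□¬p, u
10. ◇¬q → ¬p, u
11. ◇¬q, u
12. p, v
13. ◇¬q → ¬p, v
14. ◇¬q, v
15. ¬◇¬q, v
16. q, v
17. ¬q, w
18. ◇¬q → ¬p, w
19. ◇¬q, w
20. ¬p, w
21. ¬q, x
22. q, x
Accessibility: uRu, uRv, uRw, vRv, vRx, wRw, xRx
Branch closes: q and ¬q both at x.
All branches of the negation close; one closing branch shown above.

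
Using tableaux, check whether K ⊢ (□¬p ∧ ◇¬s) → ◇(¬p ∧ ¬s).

Tableau for the negation ¬((□¬p ∧ ◇¬s) → ◇(¬p ∧ ¬s)):
1. ¬((□¬p ∧ ◇¬s) → ◇(¬p ∧ ¬s)), 0
2. □¬p ∧ ◇¬s, 0   [¬→-rule on 1]
3. ¬◇(¬p ∧ ¬s), 0   [¬→-rule on 1]
4. □¬p, 0   [∧-rule on 2]
5. ◇¬s, 0   [∧-rule on 2]
6. ¬s, 1   [◇-rule on 5: fresh world 1, 0R1]
7. ¬(¬p ∧ ¬s), 1   [¬◇-rule on 3 via 0R1]
8. ¬p, 1   [□-rule on 4 via 0R1]
9. s, 1   [¬∧-rule on 7 (branches; this branch)]
Accessibility: 0R1
Branch closes: s and ¬s both at 1.
Every branch of the negation's tableau closes; the branch above is one of them.

Yes, valid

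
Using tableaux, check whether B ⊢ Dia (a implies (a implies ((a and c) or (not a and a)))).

No, not valid

Tableau for the negation not Dia (a implies (a implies ((a and c) or (not a and a)))):
1. not Dia (a implies (a implies ((a and c) or (not a and a)))), u
2. not (a implies (a implies ((a and c) or (not a and a)))), u
3. a, u
4. not (a implies ((a and c) or (not a and a))), u
5. not ((a and c) or (not a and a)), u
6. not (a and c), u
7. not (not a and a), u
8. not c, u
Accessibility: uRu
The negation has an open branch (countermodel exists).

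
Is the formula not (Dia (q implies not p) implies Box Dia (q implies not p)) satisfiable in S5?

Unsatisfiable (every branch closes)

1. not (Dia (q implies not p) implies Box Dia (q implies not p)), 0
2. Dia (q implies not p), 0
3. not Box Dia (q implies not p), 0
4. q implies not p, 1
5. not p, 1
6. not Dia (q implies not p), 2
7. not (q implies not p), 0
8. q, 0
9. p, 0
10. not (q implies not p), 1
11. q, 1
12. p, 1
Accessibility: 0R0, 0R1, 0R2, 1R0, 1R1, 1R2, 2R0, 2R1, 2R2
Branch closes: p and not p both at 1.
(One branch shown.) All branches close.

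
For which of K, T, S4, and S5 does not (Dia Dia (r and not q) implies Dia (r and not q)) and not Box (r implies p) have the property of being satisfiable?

T-tableau for the formula:
1. not (Dia Dia (r and not q) implies Dia (r and not q)) and not Box (r implies p), w0
2. not (Dia Dia (r and not q) implies Dia (r and not q)), w0
3. not Box (r implies p), w0
4. Dia Dia (r and not q), w0
5. not Dia (r and not q), w0
6. not (r and not q), w0
7. q, w0
8. not (r implies p), w1
9. r, w1
10. not p, w1
11. not (r and not q), w1
12. q, w1
13. Dia (r and not q), w2
14. not (r and not q), w2
15. q, w2
16. r and not q, w3
17. r, w3
18. not q, w3
Accessibility: w0Rw0, w0Rw1, w0Rw2, w1Rw1, w2Rw2, w2Rw3, w3Rw3
Complete open branch: satisfiable in T, hence also in K (this T-model is also a K-model).
S4-tableau for the formula:
1. not (Dia Dia (r and not q) implies Dia (r and not q)) and not Box (r implies p), w0
2. not (Dia Dia (r and not q) implies Dia (r and not q)), w0
3. not Box (r implies p), w0
4. Dia Dia (r and not q), w0
5. not Dia (r and not q), w0
6. not (r and not q), w0
7. q, w0
8. not (r implies p), w1
9. r, w1
10. not p, w1
11. not (r and not q), w1
12. q, w1
13. Dia (r and not q), w2
14. not (r and not q), w2
15. q, w2
16. r and not q, w3
17. r, w3
18. not q, w3
19. not (r and not q), w3
20. q, w3
Accessibility: w0Rw0, w0Rw1, w0Rw2, w0Rw3, w1Rw1, w2Rw2, w2Rw3, w3Rw3
Branch closes: q and not q both at w3.
Every branch closes (one shown): unsatisfiable in S4, hence also in S5 (every S5-frame is an S4-frame).

K, T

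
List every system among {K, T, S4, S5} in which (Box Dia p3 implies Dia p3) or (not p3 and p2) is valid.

T-tableau for the negation not ((Box Dia p3 implies Dia p3) or (not p3 and p2)):
1. not ((Box Dia p3 implies Dia p3) or (not p3 and p2)), u
2. not (Box Dia p3 implies Dia p3), u
3. not (not p3 and p2), u
4. Box Dia p3, u
5. not Dia p3, u
6. Dia p3, u
7. not p3, u
8. not p2, u
9. p3, v
10. Dia p3, v
11. not p3, v
Accessibility: uRu, uRv, vRv
Branch closes: p3 and not p3 both at v.
Every branch closes (one shown): valid in T, hence also in S4, S5 (every theorem of T is a theorem of S4 and S5).
K-tableau for the negation not ((Box Dia p3 implies Dia p3) or (not p3 and p2)):
1. not ((Box Dia p3 implies Dia p3) or (not p3 and p2)), u
2. not (Box Dia p3 implies Dia p3), u
3. not (not p3 and p2), u
4. Box Dia p3, u
5. not Dia p3, u
6. not p2, u
Complete open branch: countermodel on a K-frame, so not valid in K.

T, S4, S5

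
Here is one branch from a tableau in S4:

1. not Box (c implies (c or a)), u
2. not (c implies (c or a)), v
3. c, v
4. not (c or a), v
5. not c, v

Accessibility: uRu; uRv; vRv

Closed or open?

Closed

Both c and not c appear at v.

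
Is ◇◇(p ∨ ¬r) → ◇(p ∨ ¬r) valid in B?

No, not valid

Tableau for the negation ¬(◇◇(p ∨ ¬r) → ◇(p ∨ ¬r)):
1. ¬(◇◇(p ∨ ¬r) → ◇(p ∨ ¬r)), u
2. ◇◇(p ∨ ¬r), u
3. ¬◇(p ∨ ¬r), u
4. ¬(p ∨ ¬r), u
5. ¬p, u
6. r, u
7. ◇(p ∨ ¬r), v
8. ¬(p ∨ ¬r), v
9. ¬p, v
10. r, v
11. p ∨ ¬r, w
12. ¬r, w
Accessibility: uRu, uRv, vRu, vRv, vRw, wRv, wRw
The negation has an open branch (countermodel exists).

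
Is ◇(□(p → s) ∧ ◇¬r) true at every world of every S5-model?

Invalid (countermodel exists)

Tableau for the negation ¬◇(□(p → s) ∧ ◇¬r):
1. ¬◇(□(p → s) ∧ ◇¬r), u
2. ¬(□(p → s) ∧ ◇¬r), u
3. ¬◇¬r, u
4. r, u
Accessibility: uRu
The negation has an open branch (countermodel exists).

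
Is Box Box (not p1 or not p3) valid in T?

Tableau for the negation not Box Box (not p1 or not p3):
1. not Box Box (not p1 or not p3), w0
2. not Box (not p1 or not p3), w1   [neg-Box-rule on 1: fresh world w1, w0Rw1]
3. not (not p1 or not p3), w2   [neg-Box-rule on 2: fresh world w2, w1Rw2]
4. p1, w2   [neg-or-rule on 3]
5. p3, w2   [neg-or-rule on 3]
Accessibility: w0Rw0, w0Rw1, w1Rw1, w1Rw2, w2Rw2
The negation has an open branch (countermodel exists).

Not valid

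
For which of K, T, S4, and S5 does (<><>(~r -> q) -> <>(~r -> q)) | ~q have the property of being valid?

T-tableau for the negation ~((<><>(~r -> q) -> <>(~r -> q)) | ~q):
1. ~((<><>(~r -> q) -> <>(~r -> q)) | ~q), u
2. ~(<><>(~r -> q) -> <>(~r -> q)), u
3. q, u
4. <><>(~r -> q), u
5. ~<>(~r -> q), u
6. ~(~r -> q), u
7. ~r, u
8. ~q, u
Accessibility: uRu
Branch closes: q and ~q both at u.
Every branch closes (one shown): valid in T, hence also in S4, S5 (every theorem of T is a theorem of S4 and S5).
K-tableau for the negation ~((<><>(~r -> q) -> <>(~r -> q)) | ~q):
1. ~((<><>(~r -> q) -> <>(~r -> q)) | ~q), u
2. ~(<><>(~r -> q) -> <>(~r -> q)), u
3. q, u
4. <><>(~r -> q), u
5. ~<>(~r -> q), u
6. <>(~r -> q), v
7. ~(~r -> q), v
8. ~r, v
9. ~q, v
10. ~r -> q, w
11. q, w
Accessibility: uRv, vRw
Complete open branch: countermodel on a K-frame, so not valid in K.

T, S4, S5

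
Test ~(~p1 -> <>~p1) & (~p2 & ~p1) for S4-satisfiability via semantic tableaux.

Unsatisfiable (every branch closes)

1. ~(~p1 -> <>~p1) & (~p2 & ~p1), 0
2. ~(~p1 -> <>~p1), 0
3. ~p2 & ~p1, 0
4. ~p1, 0
5. ~<>~p1, 0
6. ~p2, 0
7. p1, 0
Accessibility: 0R0
Branch closes: p1 and ~p1 both at 0.
All branches of the tableau close; one closing branch shown above.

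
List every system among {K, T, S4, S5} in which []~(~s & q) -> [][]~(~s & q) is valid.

S4-tableau for the negation ~([]~(~s & q) -> [][]~(~s & q)):
1. ~([]~(~s & q) -> [][]~(~s & q)), w0
2. []~(~s & q), w0
3. ~[][]~(~s & q), w0
4. ~(~s & q), w0
5. ~q, w0
6. ~[]~(~s & q), w1
7. ~(~s & q), w1
8. ~q, w1
9. ~s & q, w2
10. ~s, w2
11. q, w2
12. ~(~s & q), w2
13. ~q, w2
Accessibility: w0Rw0, w0Rw1, w0Rw2, w1Rw1, w1Rw2, w2Rw2
Branch closes: q and ~q both at w2.
Every branch closes (one shown): valid in S4, hence also in S5 (every theorem of S4 is a theorem of S5).
T-tableau for the negation ~([]~(~s & q) -> [][]~(~s & q)):
1. ~([]~(~s & q) -> [][]~(~s & q)), w0
2. []~(~s & q), w0
3. ~[][]~(~s & q), w0
4. ~(~s & q), w0
5. ~q, w0
6. ~[]~(~s & q), w1
7. ~(~s & q), w1
8. ~q, w1
9. ~s & q, w2
10. ~s, w2
11. q, w2
Accessibility: w0Rw0, w0Rw1, w1Rw1, w1Rw2, w2Rw2
Complete open branch: countermodel on a T-frame, so not valid in T, nor in K (the same frame is also a K-frame).

S4, S5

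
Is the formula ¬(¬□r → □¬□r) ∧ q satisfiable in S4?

Yes, satisfiable

1. ¬(¬□r → □¬□r) ∧ q, w0
2. ¬(¬□r → □¬□r), w0
3. q, w0
4. ¬□r, w0
5. ¬□¬□r, w0
6. ¬r, w1
7. □r, w2
8. r, w2
Accessibility: w0Rw0, w0Rw1, w0Rw2, w1Rw1, w2Rw2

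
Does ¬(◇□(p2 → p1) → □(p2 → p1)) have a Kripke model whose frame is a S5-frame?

Unsatisfiable (every branch closes)

1. ¬(◇□(p2 → p1) → □(p2 → p1)), u
2. ◇□(p2 → p1), u
3. ¬□(p2 → p1), u
4. □(p2 → p1), v
5. p2 → p1, u
6. p2 → p1, v
7. p1, u
8. p1, v
9. ¬(p2 → p1), w
10. p2, w
11. ¬p1, w
12. p2 → p1, w
13. p1, w
Accessibility: uRu, uRv, uRw, vRu, vRv, vRw, wRu, wRv, wRw
Branch closes: p1 and ¬p1 both at w.
(One branch shown.) All branches close.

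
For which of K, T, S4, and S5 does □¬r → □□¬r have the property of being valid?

S4-tableau for the negation ¬(□¬r → □□¬r):
1. ¬(□¬r → □□¬r), u
2. □¬r, u
3. ¬□□¬r, u
4. ¬r, u
5. ¬□¬r, v
6. ¬r, v
7. r, w
8. ¬r, w
Accessibility: uRu, uRv, uRw, vRv, vRw, wRw
Branch closes: r and ¬r both at w.
Every branch closes (one shown): valid in S4, hence also in S5 (every theorem of S4 is a theorem of S5).
T-tableau for the negation ¬(□¬r → □□¬r):
1. ¬(□¬r → □□¬r), u
2. □¬r, u
3. ¬□□¬r, u
4. ¬r, u
5. ¬□¬r, v
6. ¬r, v
7. r, w
Accessibility: uRu, uRv, vRv, vRw, wRw
Complete open branch: countermodel on a T-frame, so not valid in T, nor in K (the same frame is also a K-frame).

S4, S5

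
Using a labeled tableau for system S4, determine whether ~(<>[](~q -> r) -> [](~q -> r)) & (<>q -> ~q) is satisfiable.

1. ~(<>[](~q -> r) -> [](~q -> r)) & (<>q -> ~q), w0
2. ~(<>[](~q -> r) -> [](~q -> r)), w0   [&-rule on 1]
3. <>q -> ~q, w0   [&-rule on 1]
4. <>[](~q -> r), w0   [~->-rule on 2]
5. ~[](~q -> r), w0   [~->-rule on 2]
6. ~q, w0   [->-rule on 3 (branches; this branch)]
7. [](~q -> r), w1   [<>-rule on 4: fresh world w1, w0Rw1]
8. ~q -> r, w1   [[]-rule on 7 via w1Rw1]
9. r, w1   [->-rule on 8 (branches; this branch)]
10. ~(~q -> r), w2   [~[]-rule on 5: fresh world w2, w0Rw2]
11. ~q, w2   [~->-rule on 10]
12. ~r, w2   [~->-rule on 10]
Accessibility: w0Rw0, w0Rw1, w0Rw2, w1Rw1, w2Rw2

Yes, satisfiable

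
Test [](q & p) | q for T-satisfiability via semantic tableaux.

Satisfiable

1. [](q & p) | q, w0
2. q, w0   [|-rule on 1 (branches; this branch)]
Accessibility: w0Rw0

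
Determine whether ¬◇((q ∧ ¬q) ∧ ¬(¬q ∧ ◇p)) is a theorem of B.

Yes, valid

Tableau for the negation ◇((q ∧ ¬q) ∧ ¬(¬q ∧ ◇p)):
1. ◇((q ∧ ¬q) ∧ ¬(¬q ∧ ◇p)), w0
2. (q ∧ ¬q) ∧ ¬(¬q ∧ ◇p), w1   [◇-rule on 1: fresh world w1, w0Rw1]
3. q ∧ ¬q, w1   [∧-rule on 2]
4. ¬(¬q ∧ ◇p), w1   [∧-rule on 2]
5. q, w1   [∧-rule on 3]
6. ¬q, w1   [∧-rule on 3]
Accessibility: w0Rw0, w0Rw1, w1Rw0, w1Rw1
Branch closes: q and ¬q both at w1.
Every branch of the negation's tableau closes; the branch above is one of them.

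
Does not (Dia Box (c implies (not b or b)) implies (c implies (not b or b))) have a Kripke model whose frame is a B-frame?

1. not (Dia Box (c implies (not b or b)) implies (c implies (not b or b))), u
2. Dia Box (c implies (not b or b)), u
3. not (c implies (not b or b)), u
4. c, u
5. not (not b or b), u
6. b, u
7. not b, u
Accessibility: uRu
Branch closes: b and not b both at u.
Every branch closes; the branch above is one of them.

Unsatisfiable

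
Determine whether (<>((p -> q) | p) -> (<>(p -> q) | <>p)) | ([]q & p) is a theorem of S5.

Tableau for the negation ~((<>((p -> q) | p) -> (<>(p -> q) | <>p)) | ([]q & p)):
1. ~((<>((p -> q) | p) -> (<>(p -> q) | <>p)) | ([]q & p)), u
2. ~(<>((p -> q) | p) -> (<>(p -> q) | <>p)), u
3. ~([]q & p), u
4. <>((p -> q) | p), u
5. ~(<>(p -> q) | <>p), u
6. ~<>(p -> q), u
7. ~<>p, u
8. ~(p -> q), u
9. p, u
10. ~q, u
11. ~p, u
Accessibility: uRu
Branch closes: p and ~p both at u.
All branches of the negation close; one closing branch shown above.

Yes, valid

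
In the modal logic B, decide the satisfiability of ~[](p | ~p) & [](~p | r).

No, unsatisfiable

1. ~[](p | ~p) & [](~p | r), 0
2. ~[](p | ~p), 0
3. [](~p | r), 0
4. ~p | r, 0
5. r, 0
6. ~(p | ~p), 1
7. ~p, 1
8. p, 1
Accessibility: 0R0, 0R1, 1R0, 1R1
Branch closes: p and ~p both at 1.
All branches of the tableau close; one closing branch shown above.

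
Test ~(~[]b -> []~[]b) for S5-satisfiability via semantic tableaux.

1. ~(~[]b -> []~[]b), 0
2. ~[]b, 0   [~->-rule on 1]
3. ~[]~[]b, 0   [~->-rule on 1]
4. ~b, 1   [~[]-rule on 2: fresh world 1, 0R1]
5. []b, 2   [~[]-rule on 3: fresh world 2, 0R2]
6. b, 0   [[]-rule on 5 via 2R0]
7. b, 1   [[]-rule on 5 via 2R1]
Accessibility: 0R0, 0R1, 0R2, 1R0, 1R1, 1R2, 2R0, 2R1, 2R2
Branch closes: b and ~b both at 1.
Every branch closes; the branch above is one of them.

Unsatisfiable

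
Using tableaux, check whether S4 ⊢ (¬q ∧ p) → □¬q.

Tableau for the negation ¬((¬q ∧ p) → □¬q):
1. ¬((¬q ∧ p) → □¬q), 0
2. ¬q ∧ p, 0   [¬→-rule on 1]
3. ¬□¬q, 0   [¬→-rule on 1]
4. ¬q, 0   [∧-rule on 2]
5. p, 0   [∧-rule on 2]
6. q, 1   [¬□-rule on 3: fresh world 1, 0R1]
Accessibility: 0R0, 0R1, 1R1
The negation has an open branch (countermodel exists).

No, not valid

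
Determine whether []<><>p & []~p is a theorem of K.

Invalid (countermodel exists)

Tableau for the negation ~([]<><>p & []~p):
1. ~([]<><>p & []~p), w0
2. ~[]~p, w0   [~&-rule on 1 (branches; this branch)]
3. p, w1   [~[]-rule on 2: fresh world w1, w0Rw1]
Accessibility: w0Rw1
The negation has an open branch (countermodel exists).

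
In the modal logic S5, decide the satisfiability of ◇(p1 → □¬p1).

Satisfiable (open branch found)

1. ◇(p1 → □¬p1), u
2. p1 → □¬p1, v
3. □¬p1, v
4. ¬p1, u
5. ¬p1, v
Accessibility: uRu, uRv, vRu, vRv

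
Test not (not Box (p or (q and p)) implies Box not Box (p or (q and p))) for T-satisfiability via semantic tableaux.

Satisfiable (open branch found)

1. not (not Box (p or (q and p)) implies Box not Box (p or (q and p))), w0
2. not Box (p or (q and p)), w0
3. not Box not Box (p or (q and p)), w0
4. not (p or (q and p)), w1
5. not p, w1
6. not (q and p), w1
7. Box (p or (q and p)), w2
8. p or (q and p), w2
9. q and p, w2
10. q, w2
11. p, w2
Accessibility: w0Rw0, w0Rw1, w0Rw2, w1Rw1, w2Rw2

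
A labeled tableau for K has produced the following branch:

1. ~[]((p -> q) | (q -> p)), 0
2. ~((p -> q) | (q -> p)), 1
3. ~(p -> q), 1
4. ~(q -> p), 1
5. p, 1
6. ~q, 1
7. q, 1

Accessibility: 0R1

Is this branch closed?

Both q and ~q appear at 1.

Closed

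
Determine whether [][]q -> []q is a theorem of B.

Yes, valid

Tableau for the negation ~([][]q -> []q):
1. ~([][]q -> []q), w0
2. [][]q, w0
3. ~[]q, w0
4. []q, w0
5. q, w0
6. ~q, w1
7. []q, w1
8. q, w1
Accessibility: w0Rw0, w0Rw1, w1Rw0, w1Rw1
Branch closes: q and ~q both at w1.
All branches of the negation close; one closing branch shown above.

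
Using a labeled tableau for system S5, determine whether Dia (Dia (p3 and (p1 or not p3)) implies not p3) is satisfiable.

Satisfiable

1. Dia (Dia (p3 and (p1 or not p3)) implies not p3), 0
2. Dia (p3 and (p1 or not p3)) implies not p3, 1
3. not p3, 1
Accessibility: 0R0, 0R1, 1R0, 1R1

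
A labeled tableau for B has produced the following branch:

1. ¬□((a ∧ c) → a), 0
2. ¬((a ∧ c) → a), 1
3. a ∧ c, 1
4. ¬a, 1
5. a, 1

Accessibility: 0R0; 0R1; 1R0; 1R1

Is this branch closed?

Both a and ¬a appear at 1.

Yes, closed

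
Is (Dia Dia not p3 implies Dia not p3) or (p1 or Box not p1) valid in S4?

Valid in S4

Tableau for the negation not ((Dia Dia not p3 implies Dia not p3) or (p1 or Box not p1)):
1. not ((Dia Dia not p3 implies Dia not p3) or (p1 or Box not p1)), w0
2. not (Dia Dia not p3 implies Dia not p3), w0
3. not (p1 or Box not p1), w0
4. Dia Dia not p3, w0
5. not Dia not p3, w0
6. not p1, w0
7. not Box not p1, w0
8. p3, w0
9. Dia not p3, w1
10. p3, w1
11. p1, w2
12. p3, w2
13. not p3, w3
14. p3, w3
Accessibility: w0Rw0, w0Rw1, w0Rw2, w0Rw3, w1Rw1, w1Rw3, w2Rw2, w3Rw3
Branch closes: p3 and not p3 both at w3.
Every branch of the negation's tableau closes; the branch above is one of them.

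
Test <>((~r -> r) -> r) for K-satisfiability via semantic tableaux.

Yes, satisfiable

1. <>((~r -> r) -> r), 0
2. (~r -> r) -> r, 1   [<>-rule on 1: fresh world 1, 0R1]
3. r, 1   [->-rule on 2 (branches; this branch)]
Accessibility: 0R1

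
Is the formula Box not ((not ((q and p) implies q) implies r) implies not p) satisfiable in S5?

Satisfiable

1. Box not ((not ((q and p) implies q) implies r) implies not p), u
2. not ((not ((q and p) implies q) implies r) implies not p), u   [Box-rule on 1 via uRu]
3. not ((q and p) implies q) implies r, u   [neg-implies-rule on 2]
4. p, u   [neg-implies-rule on 2]
5. r, u   [implies-rule on 3 (branches; this branch)]
Accessibility: uRu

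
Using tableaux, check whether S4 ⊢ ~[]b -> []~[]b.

Tableau for the negation ~(~[]b -> []~[]b):
1. ~(~[]b -> []~[]b), 0
2. ~[]b, 0
3. ~[]~[]b, 0
4. ~b, 1
5. []b, 2
6. b, 2
Accessibility: 0R0, 0R1, 0R2, 1R1, 2R2
The negation has an open branch (countermodel exists).

Not valid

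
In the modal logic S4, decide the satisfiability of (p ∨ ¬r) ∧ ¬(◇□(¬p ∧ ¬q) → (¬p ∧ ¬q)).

Yes, satisfiable

1. (p ∨ ¬r) ∧ ¬(◇□(¬p ∧ ¬q) → (¬p ∧ ¬q)), w0
2. p ∨ ¬r, w0   [∧-rule on 1]
3. ¬(◇□(¬p ∧ ¬q) → (¬p ∧ ¬q)), w0   [∧-rule on 1]
4. ◇□(¬p ∧ ¬q), w0   [¬→-rule on 3]
5. ¬(¬p ∧ ¬q), w0   [¬→-rule on 3]
6. ¬r, w0   [∨-rule on 2 (branches; this branch)]
7. q, w0   [¬∧-rule on 5 (branches; this branch)]
8. □(¬p ∧ ¬q), w1   [◇-rule on 4: fresh world w1, w0Rw1]
9. ¬p ∧ ¬q, w1   [□-rule on 8 via w1Rw1]
10. ¬p, w1   [∧-rule on 9]
11. ¬q, w1   [∧-rule on 9]
Accessibility: w0Rw0, w0Rw1, w1Rw1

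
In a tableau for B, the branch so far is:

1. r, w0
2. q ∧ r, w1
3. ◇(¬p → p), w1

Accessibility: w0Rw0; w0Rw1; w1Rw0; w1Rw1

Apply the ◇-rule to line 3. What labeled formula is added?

a fresh world w2 with w1Rw2, and ¬p → p at w2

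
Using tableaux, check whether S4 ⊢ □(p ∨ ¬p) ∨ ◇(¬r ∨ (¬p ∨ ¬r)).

Yes, valid

Tableau for the negation ¬(□(p ∨ ¬p) ∨ ◇(¬r ∨ (¬p ∨ ¬r))):
1. ¬(□(p ∨ ¬p) ∨ ◇(¬r ∨ (¬p ∨ ¬r))), w0
2. ¬□(p ∨ ¬p), w0   [¬∨-rule on 1]
3. ¬◇(¬r ∨ (¬p ∨ ¬r)), w0   [¬∨-rule on 1]
4. ¬(¬r ∨ (¬p ∨ ¬r)), w0   [¬◇-rule on 3 via w0Rw0]
5. r, w0   [¬∨-rule on 4]
6. ¬(¬p ∨ ¬r), w0   [¬∨-rule on 4]
7. p, w0   [¬∨-rule on 6]
8. ¬(p ∨ ¬p), w1   [¬□-rule on 2: fresh world w1, w0Rw1]
9. ¬p, w1   [¬∨-rule on 8]
10. p, w1   [¬∨-rule on 8]
Accessibility: w0Rw0, w0Rw1, w1Rw1
Branch closes: p and ¬p both at w1.
Every branch of the negation's tableau closes; the branch above is one of them.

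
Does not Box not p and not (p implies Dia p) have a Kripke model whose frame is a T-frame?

1. not Box not p and not (p implies Dia p), w0
2. not Box not p, w0   [and-rule on 1]
3. not (p implies Dia p), w0   [and-rule on 1]
4. p, w0   [neg-implies-rule on 3]
5. not Dia p, w0   [neg-implies-rule on 3]
6. not p, w0   [neg-Dia-rule on 5 via w0Rw0]
Accessibility: w0Rw0
Branch closes: p and not p both at w0.
Every branch closes; the branch above is one of them.

No, unsatisfiable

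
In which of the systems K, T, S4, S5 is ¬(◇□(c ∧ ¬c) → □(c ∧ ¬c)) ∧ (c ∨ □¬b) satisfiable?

T-tableau for the formula:
1. ¬(◇□(c ∧ ¬c) → □(c ∧ ¬c)) ∧ (c ∨ □¬b), w0
2. ¬(◇□(c ∧ ¬c) → □(c ∧ ¬c)), w0
3. c ∨ □¬b, w0
4. ◇□(c ∧ ¬c), w0
5. ¬□(c ∧ ¬c), w0
6. □¬b, w0
7. ¬b, w0
8. □(c ∧ ¬c), w1
9. ¬b, w1
10. c ∧ ¬c, w1
11. c, w1
12. ¬c, w1
Accessibility: w0Rw0, w0Rw1, w1Rw1
Branch closes: c and ¬c both at w1.
Every branch closes (one shown): unsatisfiable in T, hence also in S4, S5 (every S4/S5-frame is a T-frame).
K-tableau for the formula:
1. ¬(◇□(c ∧ ¬c) → □(c ∧ ¬c)) ∧ (c ∨ □¬b), w0
2. ¬(◇□(c ∧ ¬c) → □(c ∧ ¬c)), w0
3. c ∨ □¬b, w0
4. ◇□(c ∧ ¬c), w0
5. ¬□(c ∧ ¬c), w0
6. □¬b, w0
7. □(c ∧ ¬c), w1
8. ¬b, w1
9. ¬(c ∧ ¬c), w2
10. ¬b, w2
11. c, w2
Accessibility: w0Rw1, w0Rw2
Complete open branch: satisfiable in K.

K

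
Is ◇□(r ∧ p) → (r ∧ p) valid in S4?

Invalid (countermodel exists)

Tableau for the negation ¬(◇□(r ∧ p) → (r ∧ p)):
1. ¬(◇□(r ∧ p) → (r ∧ p)), 0
2. ◇□(r ∧ p), 0
3. ¬(r ∧ p), 0
4. ¬p, 0
5. □(r ∧ p), 1
6. r ∧ p, 1
7. r, 1
8. p, 1
Accessibility: 0R0, 0R1, 1R1
The negation has an open branch (countermodel exists).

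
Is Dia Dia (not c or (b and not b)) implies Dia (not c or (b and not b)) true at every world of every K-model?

Not valid

Tableau for the negation not (Dia Dia (not c or (b and not b)) implies Dia (not c or (b and not b))):
1. not (Dia Dia (not c or (b and not b)) implies Dia (not c or (b and not b))), w0
2. Dia Dia (not c or (b and not b)), w0
3. not Dia (not c or (b and not b)), w0
4. Dia (not c or (b and not b)), w1
5. not (not c or (b and not b)), w1
6. c, w1
7. not (b and not b), w1
8. b, w1
9. not c or (b and not b), w2
10. not c, w2
Accessibility: w0Rw1, w1Rw2
The negation has an open branch (countermodel exists).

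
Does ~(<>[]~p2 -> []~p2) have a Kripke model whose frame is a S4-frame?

1. ~(<>[]~p2 -> []~p2), u
2. <>[]~p2, u
3. ~[]~p2, u
4. []~p2, v
5. ~p2, v
6. p2, w
Accessibility: uRu, uRv, uRw, vRv, wRw

Satisfiable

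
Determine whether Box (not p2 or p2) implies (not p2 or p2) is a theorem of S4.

Valid

Tableau for the negation not (Box (not p2 or p2) implies (not p2 or p2)):
1. not (Box (not p2 or p2) implies (not p2 or p2)), w0
2. Box (not p2 or p2), w0
3. not (not p2 or p2), w0
4. p2, w0
5. not p2, w0
Accessibility: w0Rw0
Branch closes: p2 and not p2 both at w0.
All branches of the negation close; one closing branch shown above.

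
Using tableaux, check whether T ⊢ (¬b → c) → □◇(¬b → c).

Invalid (countermodel exists)

Tableau for the negation ¬((¬b → c) → □◇(¬b → c)):
1. ¬((¬b → c) → □◇(¬b → c)), w0
2. ¬b → c, w0
3. ¬□◇(¬b → c), w0
4. c, w0
5. ¬◇(¬b → c), w1
6. ¬(¬b → c), w1
7. ¬b, w1
8. ¬c, w1
Accessibility: w0Rw0, w0Rw1, w1Rw1
The negation has an open branch (countermodel exists).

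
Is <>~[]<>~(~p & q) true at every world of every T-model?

Not valid

Tableau for the negation ~<>~[]<>~(~p & q):
1. ~<>~[]<>~(~p & q), w0
2. []<>~(~p & q), w0
3. <>~(~p & q), w0
4. ~(~p & q), w1
5. []<>~(~p & q), w1
6. <>~(~p & q), w1
7. ~q, w1
8. ~(~p & q), w2
9. <>~(~p & q), w2
10. ~q, w2
11. ~(~p & q), w3
12. ~q, w3
Accessibility: w0Rw0, w0Rw1, w1Rw1, w1Rw2, w2Rw2, w2Rw3, w3Rw3
The negation has an open branch (countermodel exists).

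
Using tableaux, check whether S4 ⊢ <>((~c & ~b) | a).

Tableau for the negation ~<>((~c & ~b) | a):
1. ~<>((~c & ~b) | a), 0
2. ~((~c & ~b) | a), 0
3. ~(~c & ~b), 0
4. ~a, 0
5. b, 0
Accessibility: 0R0
The negation has an open branch (countermodel exists).

Not valid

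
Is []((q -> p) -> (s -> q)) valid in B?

Invalid (countermodel exists)

Tableau for the negation ~[]((q -> p) -> (s -> q)):
1. ~[]((q -> p) -> (s -> q)), w0
2. ~((q -> p) -> (s -> q)), w1   [~[]-rule on 1: fresh world w1, w0Rw1]
3. q -> p, w1   [~->-rule on 2]
4. ~(s -> q), w1   [~->-rule on 2]
5. s, w1   [~->-rule on 4]
6. ~q, w1   [~->-rule on 4]
7. p, w1   [->-rule on 3 (branches; this branch)]
Accessibility: w0Rw0, w0Rw1, w1Rw0, w1Rw1
The negation has an open branch (countermodel exists).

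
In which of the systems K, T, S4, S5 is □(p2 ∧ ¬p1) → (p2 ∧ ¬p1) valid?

T-tableau for the negation ¬(□(p2 ∧ ¬p1) → (p2 ∧ ¬p1)):
1. ¬(□(p2 ∧ ¬p1) → (p2 ∧ ¬p1)), w0
2. □(p2 ∧ ¬p1), w0
3. ¬(p2 ∧ ¬p1), w0
4. p2 ∧ ¬p1, w0
5. p2, w0
6. ¬p1, w0
7. p1, w0
Accessibility: w0Rw0
Branch closes: p1 and ¬p1 both at w0.
Every branch closes (one shown): valid in T, hence also in S4, S5 (every theorem of T is a theorem of S4 and S5).
K-tableau for the negation ¬(□(p2 ∧ ¬p1) → (p2 ∧ ¬p1)):
1. ¬(□(p2 ∧ ¬p1) → (p2 ∧ ¬p1)), w0
2. □(p2 ∧ ¬p1), w0
3. ¬(p2 ∧ ¬p1), w0
4. p1, w0
Complete open branch: countermodel on a K-frame, so not valid in K.

T, S4, S5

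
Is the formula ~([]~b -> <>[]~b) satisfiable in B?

Unsatisfiable

1. ~([]~b -> <>[]~b), 0
2. []~b, 0
3. ~<>[]~b, 0
4. ~b, 0
5. ~[]~b, 0
6. b, 1
7. ~b, 1
Accessibility: 0R0, 0R1, 1R0, 1R1
Branch closes: b and ~b both at 1.
(One branch shown.) All branches close.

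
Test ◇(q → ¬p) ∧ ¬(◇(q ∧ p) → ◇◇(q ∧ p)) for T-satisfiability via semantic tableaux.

1. ◇(q → ¬p) ∧ ¬(◇(q ∧ p) → ◇◇(q ∧ p)), w0
2. ◇(q → ¬p), w0
3. ¬(◇(q ∧ p) → ◇◇(q ∧ p)), w0
4. ◇(q ∧ p), w0
5. ¬◇◇(q ∧ p), w0
6. ¬◇(q ∧ p), w0
7. ¬(q ∧ p), w0
8. ¬p, w0
9. q → ¬p, w1
10. ¬◇(q ∧ p), w1
11. ¬(q ∧ p), w1
12. ¬p, w1
13. q ∧ p, w2
14. q, w2
15. p, w2
16. ¬◇(q ∧ p), w2
17. ¬(q ∧ p), w2
18. ¬p, w2
Accessibility: w0Rw0, w0Rw1, w0Rw2, w1Rw1, w2Rw2
Branch closes: p and ¬p both at w2.
All branches of the tableau close; one closing branch shown above.

Unsatisfiable (every branch closes)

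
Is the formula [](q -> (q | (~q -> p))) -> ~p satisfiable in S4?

1. [](q -> (q | (~q -> p))) -> ~p, u
2. ~p, u
Accessibility: uRu

Satisfiable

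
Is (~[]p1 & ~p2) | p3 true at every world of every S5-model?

Tableau for the negation ~((~[]p1 & ~p2) | p3):
1. ~((~[]p1 & ~p2) | p3), 0
2. ~(~[]p1 & ~p2), 0
3. ~p3, 0
4. p2, 0
Accessibility: 0R0
The negation has an open branch (countermodel exists).

No, not valid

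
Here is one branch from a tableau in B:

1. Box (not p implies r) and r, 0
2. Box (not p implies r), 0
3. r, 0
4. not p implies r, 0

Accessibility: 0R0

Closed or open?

No world carries both an atom and its negation.

Not closed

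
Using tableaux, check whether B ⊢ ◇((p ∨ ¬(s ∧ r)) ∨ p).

Not valid

Tableau for the negation ¬◇((p ∨ ¬(s ∧ r)) ∨ p):
1. ¬◇((p ∨ ¬(s ∧ r)) ∨ p), w0
2. ¬((p ∨ ¬(s ∧ r)) ∨ p), w0   [¬◇-rule on 1 via w0Rw0]
3. ¬(p ∨ ¬(s ∧ r)), w0   [¬∨-rule on 2]
4. ¬p, w0   [¬∨-rule on 2]
5. s ∧ r, w0   [¬∨-rule on 3]
6. s, w0   [∧-rule on 5]
7. r, w0   [∧-rule on 5]
Accessibility: w0Rw0
The negation has an open branch (countermodel exists).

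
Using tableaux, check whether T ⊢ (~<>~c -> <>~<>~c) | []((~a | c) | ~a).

Valid in T

Tableau for the negation ~((~<>~c -> <>~<>~c) | []((~a | c) | ~a)):
1. ~((~<>~c -> <>~<>~c) | []((~a | c) | ~a)), w0
2. ~(~<>~c -> <>~<>~c), w0
3. ~[]((~a | c) | ~a), w0
4. ~<>~c, w0
5. ~<>~<>~c, w0
6. c, w0
7. <>~c, w0
8. ~((~a | c) | ~a), w1
9. ~(~a | c), w1
10. a, w1
11. ~c, w1
12. c, w1
Accessibility: w0Rw0, w0Rw1, w1Rw1
Branch closes: c and ~c both at w1.
All branches of the negation close; one closing branch shown above.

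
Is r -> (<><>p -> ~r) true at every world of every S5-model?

Tableau for the negation ~(r -> (<><>p -> ~r)):
1. ~(r -> (<><>p -> ~r)), w0
2. r, w0
3. ~(<><>p -> ~r), w0
4. <><>p, w0
5. <>p, w1
6. p, w2
Accessibility: w0Rw0, w0Rw1, w0Rw2, w1Rw0, w1Rw1, w1Rw2, w2Rw0, w2Rw1, w2Rw2
The negation has an open branch (countermodel exists).

No, not valid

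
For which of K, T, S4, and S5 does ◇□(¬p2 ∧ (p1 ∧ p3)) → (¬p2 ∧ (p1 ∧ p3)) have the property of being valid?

S5

S5-tableau for the negation ¬(◇□(¬p2 ∧ (p1 ∧ p3)) → (¬p2 ∧ (p1 ∧ p3))):
1. ¬(◇□(¬p2 ∧ (p1 ∧ p3)) → (¬p2 ∧ (p1 ∧ p3))), u
2. ◇□(¬p2 ∧ (p1 ∧ p3)), u   [¬→-rule on 1]
3. ¬(¬p2 ∧ (p1 ∧ p3)), u   [¬→-rule on 1]
4. ¬(p1 ∧ p3), u   [¬∧-rule on 3 (branches; this branch)]
5. ¬p3, u   [¬∧-rule on 4 (branches; this branch)]
6. □(¬p2 ∧ (p1 ∧ p3)), v   [◇-rule on 2: fresh world v, uRv]
7. ¬p2 ∧ (p1 ∧ p3), u   [□-rule on 6 via vRu]
8. ¬p2, u   [∧-rule on 7]
9. p1 ∧ p3, u   [∧-rule on 7]
10. p1, u   [∧-rule on 9]
11. p3, u   [∧-rule on 9]
Accessibility: uRu, uRv, vRu, vRv
Branch closes: p3 and ¬p3 both at u.
Every branch closes (one shown): valid in S5.
S4-tableau for the negation ¬(◇□(¬p2 ∧ (p1 ∧ p3)) → (¬p2 ∧ (p1 ∧ p3))):
1. ¬(◇□(¬p2 ∧ (p1 ∧ p3)) → (¬p2 ∧ (p1 ∧ p3))), u
2. ◇□(¬p2 ∧ (p1 ∧ p3)), u   [¬→-rule on 1]
3. ¬(¬p2 ∧ (p1 ∧ p3)), u   [¬→-rule on 1]
4. ¬(p1 ∧ p3), u   [¬∧-rule on 3 (branches; this branch)]
5. ¬p3, u   [¬∧-rule on 4 (branches; this branch)]
6. □(¬p2 ∧ (p1 ∧ p3)), v   [◇-rule on 2: fresh world v, uRv]
7. ¬p2 ∧ (p1 ∧ p3), v   [□-rule on 6 via vRv]
8. ¬p2, v   [∧-rule on 7]
9. p1 ∧ p3, v   [∧-rule on 7]
10. p1, v   [∧-rule on 9]
11. p3, v   [∧-rule on 9]
Accessibility: uRu, uRv, vRv
Complete open branch: countermodel on an S4-frame, so not valid in S4, nor in K, T (the same frame is also a K-frame and a T-frame).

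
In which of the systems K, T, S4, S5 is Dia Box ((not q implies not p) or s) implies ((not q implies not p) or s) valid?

S5-tableau for the negation not (Dia Box ((not q implies not p) or s) implies ((not q implies not p) or s)):
1. not (Dia Box ((not q implies not p) or s) implies ((not q implies not p) or s)), u
2. Dia Box ((not q implies not p) or s), u   [neg-implies-rule on 1]
3. not ((not q implies not p) or s), u   [neg-implies-rule on 1]
4. not (not q implies not p), u   [neg-or-rule on 3]
5. not s, u   [neg-or-rule on 3]
6. not q, u   [neg-implies-rule on 4]
7. p, u   [neg-implies-rule on 4]
8. Box ((not q implies not p) or s), v   [Dia-rule on 2: fresh world v, uRv]
9. (not q implies not p) or s, u   [Box-rule on 8 via vRu]
10. (not q implies not p) or s, v   [Box-rule on 8 via vRv]
11. not q implies not p, u   [or-rule on 9 (branches; this branch)]
12. s, v   [or-rule on 10 (branches; this branch)]
13. not p, u   [implies-rule on 11 (branches; this branch)]
Accessibility: uRu, uRv, vRu, vRv
Branch closes: p and not p both at u.
Every branch closes (one shown): valid in S5.
S4-tableau for the negation not (Dia Box ((not q implies not p) or s) implies ((not q implies not p) or s)):
1. not (Dia Box ((not q implies not p) or s) implies ((not q implies not p) or s)), u
2. Dia Box ((not q implies not p) or s), u   [neg-implies-rule on 1]
3. not ((not q implies not p) or s), u   [neg-implies-rule on 1]
4. not (not q implies not p), u   [neg-or-rule on 3]
5. not s, u   [neg-or-rule on 3]
6. not q, u   [neg-implies-rule on 4]
7. p, u   [neg-implies-rule on 4]
8. Box ((not q implies not p) or s), v   [Dia-rule on 2: fresh world v, uRv]
9. (not q implies not p) or s, v   [Box-rule on 8 via vRv]
10. s, v   [or-rule on 9 (branches; this branch)]
Accessibility: uRu, uRv, vRv
Complete open branch: countermodel on an S4-frame, so not valid in S4, nor in K, T (the same frame is also a K-frame and a T-frame).

S5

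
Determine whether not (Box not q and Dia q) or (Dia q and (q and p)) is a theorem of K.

Yes, valid

Tableau for the negation not (not (Box not q and Dia q) or (Dia q and (q and p))):
1. not (not (Box not q and Dia q) or (Dia q and (q and p))), u
2. Box not q and Dia q, u   [neg-or-rule on 1]
3. not (Dia q and (q and p)), u   [neg-or-rule on 1]
4. Box not q, u   [and-rule on 2]
5. Dia q, u   [and-rule on 2]
6. not (q and p), u   [neg-and-rule on 3 (branches; this branch)]
7. not p, u   [neg-and-rule on 6 (branches; this branch)]
8. q, v   [Dia-rule on 5: fresh world v, uRv]
9. not q, v   [Box-rule on 4 via uRv]
Accessibility: uRv
Branch closes: q and not q both at v.
All branches of the negation close; one closing branch shown above.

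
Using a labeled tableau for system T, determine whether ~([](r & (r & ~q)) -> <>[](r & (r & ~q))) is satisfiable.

No, unsatisfiable

1. ~([](r & (r & ~q)) -> <>[](r & (r & ~q))), w0
2. [](r & (r & ~q)), w0
3. ~<>[](r & (r & ~q)), w0
4. r & (r & ~q), w0
5. r, w0
6. r & ~q, w0
7. ~q, w0
8. ~[](r & (r & ~q)), w0
9. ~(r & (r & ~q)), w1
10. r & (r & ~q), w1
11. r, w1
12. r & ~q, w1
13. ~q, w1
14. ~[](r & (r & ~q)), w1
15. ~(r & ~q), w1
16. q, w1
Accessibility: w0Rw0, w0Rw1, w1Rw1
Branch closes: q and ~q both at w1.
All branches of the tableau close; one closing branch shown above.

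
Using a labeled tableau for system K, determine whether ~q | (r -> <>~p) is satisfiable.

1. ~q | (r -> <>~p), u
2. r -> <>~p, u   [|-rule on 1 (branches; this branch)]
3. <>~p, u   [->-rule on 2 (branches; this branch)]
4. ~p, v   [<>-rule on 3: fresh world v, uRv]
Accessibility: uRv

Satisfiable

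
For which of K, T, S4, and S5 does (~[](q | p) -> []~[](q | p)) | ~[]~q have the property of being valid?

S5

S5-tableau for the negation ~((~[](q | p) -> []~[](q | p)) | ~[]~q):
1. ~((~[](q | p) -> []~[](q | p)) | ~[]~q), 0
2. ~(~[](q | p) -> []~[](q | p)), 0   [~|-rule on 1]
3. []~q, 0   [~|-rule on 1]
4. ~[](q | p), 0   [~->-rule on 2]
5. ~[]~[](q | p), 0   [~->-rule on 2]
6. ~q, 0   [[]-rule on 3 via 0R0]
7. ~(q | p), 1   [~[]-rule on 4: fresh world 1, 0R1]
8. ~q, 1   [~|-rule on 7]
9. ~p, 1   [~|-rule on 7]
10. [](q | p), 2   [~[]-rule on 5: fresh world 2, 0R2]
11. ~q, 2   [[]-rule on 3 via 0R2]
12. q | p, 0   [[]-rule on 10 via 2R0]
13. q | p, 1   [[]-rule on 10 via 2R1]
14. q | p, 2   [[]-rule on 10 via 2R2]
15. p, 0   [|-rule on 12 (branches; this branch)]
16. p, 1   [|-rule on 13 (branches; this branch)]
Accessibility: 0R0, 0R1, 0R2, 1R0, 1R1, 1R2, 2R0, 2R1, 2R2
Branch closes: p and ~p both at 1.
Every branch closes (one shown): valid in S5.
S4-tableau for the negation ~((~[](q | p) -> []~[](q | p)) | ~[]~q):
1. ~((~[](q | p) -> []~[](q | p)) | ~[]~q), 0
2. ~(~[](q | p) -> []~[](q | p)), 0   [~|-rule on 1]
3. []~q, 0   [~|-rule on 1]
4. ~[](q | p), 0   [~->-rule on 2]
5. ~[]~[](q | p), 0   [~->-rule on 2]
6. ~q, 0   [[]-rule on 3 via 0R0]
7. ~(q | p), 1   [~[]-rule on 4: fresh world 1, 0R1]
8. ~q, 1   [~|-rule on 7]
9. ~p, 1   [~|-rule on 7]
10. [](q | p), 2   [~[]-rule on 5: fresh world 2, 0R2]
11. ~q, 2   [[]-rule on 3 via 0R2]
12. q | p, 2   [[]-rule on 10 via 2R2]
13. p, 2   [|-rule on 12 (branches; this branch)]
Accessibility: 0R0, 0R1, 0R2, 1R1, 2R2
Complete open branch: countermodel on an S4-frame, so not valid in S4, nor in K, T (the same frame is also a K-frame and a T-frame).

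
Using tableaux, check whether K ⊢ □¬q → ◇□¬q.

Not valid

Tableau for the negation ¬(□¬q → ◇□¬q):
1. ¬(□¬q → ◇□¬q), 0
2. □¬q, 0
3. ¬◇□¬q, 0
The negation has an open branch (countermodel exists).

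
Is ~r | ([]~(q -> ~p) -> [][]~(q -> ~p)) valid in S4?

Valid

Tableau for the negation ~(~r | ([]~(q -> ~p) -> [][]~(q -> ~p))):
1. ~(~r | ([]~(q -> ~p) -> [][]~(q -> ~p))), 0
2. r, 0
3. ~([]~(q -> ~p) -> [][]~(q -> ~p)), 0
4. []~(q -> ~p), 0
5. ~[][]~(q -> ~p), 0
6. ~(q -> ~p), 0
7. q, 0
8. p, 0
9. ~[]~(q -> ~p), 1
10. ~(q -> ~p), 1
11. q, 1
12. p, 1
13. q -> ~p, 2
14. ~(q -> ~p), 2
15. q, 2
16. p, 2
17. ~p, 2
Accessibility: 0R0, 0R1, 0R2, 1R1, 1R2, 2R2
Branch closes: p and ~p both at 2.
Every branch of the negation's tableau closes; the branch above is one of them.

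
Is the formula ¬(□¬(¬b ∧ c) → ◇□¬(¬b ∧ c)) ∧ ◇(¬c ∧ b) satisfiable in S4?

Unsatisfiable (every branch closes)

1. ¬(□¬(¬b ∧ c) → ◇□¬(¬b ∧ c)) ∧ ◇(¬c ∧ b), 0
2. ¬(□¬(¬b ∧ c) → ◇□¬(¬b ∧ c)), 0   [∧-rule on 1]
3. ◇(¬c ∧ b), 0   [∧-rule on 1]
4. □¬(¬b ∧ c), 0   [¬→-rule on 2]
5. ¬◇□¬(¬b ∧ c), 0   [¬→-rule on 2]
6. ¬(¬b ∧ c), 0   [□-rule on 4 via 0R0]
7. ¬□¬(¬b ∧ c), 0   [¬◇-rule on 5 via 0R0]
8. ¬c, 0   [¬∧-rule on 6 (branches; this branch)]
9. ¬c ∧ b, 1   [◇-rule on 3: fresh world 1, 0R1]
10. ¬c, 1   [∧-rule on 9]
11. b, 1   [∧-rule on 9]
12. ¬(¬b ∧ c), 1   [□-rule on 4 via 0R1]
13. ¬□¬(¬b ∧ c), 1   [¬◇-rule on 5 via 0R1]
14. ¬b ∧ c, 2   [¬□-rule on 7: fresh world 2, 0R2]
15. ¬b, 2   [∧-rule on 14]
16. c, 2   [∧-rule on 14]
17. ¬(¬b ∧ c), 2   [□-rule on 4 via 0R2]
18. ¬□¬(¬b ∧ c), 2   [¬◇-rule on 5 via 0R2]
19. ¬c, 2   [¬∧-rule on 17 (branches; this branch)]
Accessibility: 0R0, 0R1, 0R2, 1R1, 2R2
Branch closes: c and ¬c both at 2.
All branches of the tableau close; one closing branch shown above.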